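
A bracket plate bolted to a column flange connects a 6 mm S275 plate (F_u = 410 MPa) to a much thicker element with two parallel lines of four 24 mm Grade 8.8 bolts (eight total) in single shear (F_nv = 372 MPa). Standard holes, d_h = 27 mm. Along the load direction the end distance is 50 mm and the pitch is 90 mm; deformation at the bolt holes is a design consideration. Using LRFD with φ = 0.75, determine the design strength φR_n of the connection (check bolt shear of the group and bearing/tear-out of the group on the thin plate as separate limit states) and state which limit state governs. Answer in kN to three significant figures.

Bolt shear: A_b = π·24²/4 = 452.4 mm²; R_n = 372 × 452.4 × 8 × 1 / 1000 = 1346 kN → 0.75 × 1346 = 1010 kN.
Bearing (1.2 l_c t F_u ≤ 2.4 d t F_u): upper limit = 2.4·24·6·410 / 1000 = 141.7 kN.
  Edge l_c = 50 − 27/2 = 36.5 → r_n = 107.7 kN; interior l_c = 90 − 27 = 63 → r_n = 141.7 kN.
  R_n,bearing = 2·107.7 + 6·141.7 = 1066 kN → 0.75 × 1066 = 799 kN.
Bearing governs: 799 kN.

799 kN (bearing governs)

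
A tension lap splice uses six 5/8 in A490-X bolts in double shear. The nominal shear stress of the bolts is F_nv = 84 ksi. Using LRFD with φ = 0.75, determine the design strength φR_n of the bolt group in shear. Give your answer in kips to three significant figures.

232 kips

A_b = π × 0.625² / 4 = 0.3068 in².
R_n = F_nv · A_b · n · n_s = 84 × 0.3068 × 6 × 2 = 309.3 kips.
Design strength φR_n = 0.75 × 309.3 = 232 kips.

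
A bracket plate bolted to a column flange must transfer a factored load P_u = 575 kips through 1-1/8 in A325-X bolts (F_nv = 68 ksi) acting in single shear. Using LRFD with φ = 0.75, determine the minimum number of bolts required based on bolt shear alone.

A_b = π·1.125²/4 = 0.994 in².
Per-bolt design strength φR_n = 0.75 × 68 × 0.994 × 1 = 50.69 kips.
n ≥ 575 / 50.69 = 11.34 → use 12 bolts.

12 bolts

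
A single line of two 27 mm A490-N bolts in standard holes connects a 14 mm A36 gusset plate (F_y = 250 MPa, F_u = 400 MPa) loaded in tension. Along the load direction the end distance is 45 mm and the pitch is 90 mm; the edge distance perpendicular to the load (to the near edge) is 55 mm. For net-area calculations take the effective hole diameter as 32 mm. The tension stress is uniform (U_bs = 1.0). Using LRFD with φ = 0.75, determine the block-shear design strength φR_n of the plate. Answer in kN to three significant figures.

Shear plane L_v = 45 + 1·90 = 135 mm; A_gv = 135 × 14 = 1890 mm².
A_nv = (135 − 1.5·32) × 14 = 1218 mm².
A_nt = (55 − 0.5·32) × 14 = 546 mm².
0.6 F_u A_nv = 292.3 kN; 0.6 F_y A_gv = 283.5 kN → shear yielding governs the shear term.
R_n = 283.5 + 1.0 × 400 × 546 / 1000 = 501.9 kN.
Design strength φR_n = 0.75 × 501.9 = 376 kN.

376 kN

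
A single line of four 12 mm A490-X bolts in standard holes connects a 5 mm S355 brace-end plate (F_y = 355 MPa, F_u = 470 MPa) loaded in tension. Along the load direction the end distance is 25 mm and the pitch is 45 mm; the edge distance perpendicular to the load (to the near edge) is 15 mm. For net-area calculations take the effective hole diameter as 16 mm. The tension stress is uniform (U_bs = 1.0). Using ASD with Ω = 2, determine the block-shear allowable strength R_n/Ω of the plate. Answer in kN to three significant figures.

81.5 kN

Shear plane L_v = 25 + 3·45 = 160 mm; A_gv = 160 × 5 = 800 mm².
A_nv = (160 − 3.5·16) × 5 = 520 mm².
A_nt = (15 − 0.5·16) × 5 = 35 mm².
0.6 F_u A_nv = 146.6 kN; 0.6 F_y A_gv = 170.4 kN → shear rupture governs the shear term.
R_n = 146.6 + 1.0 × 470 × 35 / 1000 = 163.1 kN.
Allowable strength R_n/Ω = 163.1 / 2 = 81.5 kN.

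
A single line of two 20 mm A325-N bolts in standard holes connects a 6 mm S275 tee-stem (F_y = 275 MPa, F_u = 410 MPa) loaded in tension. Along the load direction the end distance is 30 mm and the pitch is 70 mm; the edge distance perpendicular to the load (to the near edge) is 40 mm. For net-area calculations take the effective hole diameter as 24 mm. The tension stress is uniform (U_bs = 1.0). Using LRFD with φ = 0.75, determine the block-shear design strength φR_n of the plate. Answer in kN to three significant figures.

Shear plane L_v = 30 + 1·70 = 100 mm; A_gv = 100 × 6 = 600 mm².
A_nv = (100 − 1.5·24) × 6 = 384 mm².
A_nt = (40 − 0.5·24) × 6 = 168 mm².
0.6 F_u A_nv = 94.46 kN; 0.6 F_y A_gv = 99 kN → shear rupture governs the shear term.
R_n = 94.46 + 1.0 × 410 × 168 / 1000 = 163.3 kN.
Design strength φR_n = 0.75 × 163.3 = 123 kN.

123 kN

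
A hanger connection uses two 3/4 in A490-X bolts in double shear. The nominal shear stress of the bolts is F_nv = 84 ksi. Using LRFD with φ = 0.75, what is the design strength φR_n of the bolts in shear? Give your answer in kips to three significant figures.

A_b = π × 0.75² / 4 = 0.4418 in².
R_n = F_nv · A_b · n · n_s = 84 × 0.4418 × 2 × 2 = 148.4 kips.
Design strength φR_n = 0.75 × 148.4 = 111 kips.

111 kips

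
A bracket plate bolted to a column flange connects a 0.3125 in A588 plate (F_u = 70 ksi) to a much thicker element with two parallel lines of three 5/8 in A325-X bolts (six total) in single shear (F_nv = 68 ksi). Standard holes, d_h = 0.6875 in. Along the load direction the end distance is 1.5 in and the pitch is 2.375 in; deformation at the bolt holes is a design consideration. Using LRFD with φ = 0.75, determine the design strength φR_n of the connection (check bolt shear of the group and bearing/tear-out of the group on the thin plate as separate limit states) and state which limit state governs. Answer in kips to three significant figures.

93.9 kips (bolt shear governs)

Bolt shear: A_b = π·0.625²/4 = 0.3068 in²; R_n = 68 × 0.3068 × 6 × 1 = 125.2 kips → 0.75 × 125.2 = 93.9 kips.
Bearing (1.2 l_c t F_u ≤ 2.4 d t F_u): upper limit = 2.4·0.625·0.3125·70 = 32.81 kips.
  Edge l_c = 1.5 − 0.6875/2 = 1.156 → r_n = 30.35 kips; interior l_c = 2.375 − 0.6875 = 1.688 → r_n = 32.81 kips.
  R_n,bearing = 2·30.35 + 4·32.81 = 192 kips → 0.75 × 192 = 144 kips.
Bolt shear governs: 93.9 kips.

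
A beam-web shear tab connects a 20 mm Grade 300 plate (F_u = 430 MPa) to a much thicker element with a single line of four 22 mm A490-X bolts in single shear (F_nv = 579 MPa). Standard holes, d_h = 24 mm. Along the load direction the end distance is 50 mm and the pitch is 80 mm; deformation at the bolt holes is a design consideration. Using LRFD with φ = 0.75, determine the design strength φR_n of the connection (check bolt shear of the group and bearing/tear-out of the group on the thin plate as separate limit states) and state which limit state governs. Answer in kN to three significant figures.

Bolt shear: A_b = π·22²/4 = 380.1 mm²; R_n = 579 × 380.1 × 4 × 1 / 1000 = 880.4 kN → 0.75 × 880.4 = 660 kN.
Bearing (1.2 l_c t F_u ≤ 2.4 d t F_u): upper limit = 2.4·22·20·430 / 1000 = 454.1 kN.
  Edge l_c = 50 − 24/2 = 38 → r_n = 392.2 kN; interior l_c = 80 − 24 = 56 → r_n = 454.1 kN.
  R_n,bearing = 1·392.2 + 3·454.1 = 1754 kN → 0.75 × 1754 = 1320 kN.
Bolt shear governs: 660 kN.

660 kN (bolt shear governs)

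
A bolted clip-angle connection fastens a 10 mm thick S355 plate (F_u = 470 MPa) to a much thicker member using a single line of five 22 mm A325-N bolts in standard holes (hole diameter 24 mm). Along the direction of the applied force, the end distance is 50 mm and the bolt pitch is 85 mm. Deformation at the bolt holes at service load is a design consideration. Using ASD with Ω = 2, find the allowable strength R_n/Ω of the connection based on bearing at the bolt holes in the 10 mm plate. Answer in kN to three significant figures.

603 kN

Per bolt r_n = 1.2 l_c t F_u ≤ 2.4 d t F_u; upper limit = 2.4 × 22 × 10 × 470 / 1000 = 248.2 kN.
Edge bolt: l_c = 50 − 24/2 = 38 mm → 1.2 × 38 × 10 × 470 / 1000 = 214.3 → r_n = 214.3 kN.
Interior bolts: l_c = 85 − 24 = 61 mm → 1.2 × 61 × 10 × 470 / 1000 = 344 → r_n = 248.2 kN.
R_n = 1 × 214.3 + 4 × 248.2 = 1207 kN.
Allowable strength R_n/Ω = 1207 / 2 = 603 kN.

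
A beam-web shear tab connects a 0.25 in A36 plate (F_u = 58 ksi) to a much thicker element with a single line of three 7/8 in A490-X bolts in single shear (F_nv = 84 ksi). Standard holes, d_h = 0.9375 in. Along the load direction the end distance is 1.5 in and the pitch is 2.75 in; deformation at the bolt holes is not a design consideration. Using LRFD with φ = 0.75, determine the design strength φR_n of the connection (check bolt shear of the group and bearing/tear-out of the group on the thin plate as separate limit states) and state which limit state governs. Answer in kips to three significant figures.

73.9 kips (bearing governs)

Bolt shear: A_b = π·0.875²/4 = 0.6013 in²; R_n = 84 × 0.6013 × 3 × 1 = 151.5 kips → 0.75 × 151.5 = 114 kips.
Bearing (1.5 l_c t F_u ≤ 3.0 d t F_u): upper limit = 3.0·0.875·0.25·58 = 38.06 kips.
  Edge l_c = 1.5 − 0.9375/2 = 1.031 → r_n = 22.43 kips; interior l_c = 2.75 − 0.9375 = 1.812 → r_n = 38.06 kips.
  R_n,bearing = 1·22.43 + 2·38.06 = 98.55 kips → 0.75 × 98.55 = 73.9 kips.
Bearing governs: 73.9 kips.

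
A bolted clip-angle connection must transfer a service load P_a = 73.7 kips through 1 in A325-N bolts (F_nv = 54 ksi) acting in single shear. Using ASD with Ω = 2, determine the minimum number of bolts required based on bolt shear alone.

A_b = π·1²/4 = 0.7854 in².
Per-bolt allowable strength R_n/Ω = 54 × 0.7854 × 1 / 2 = 21.21 kips.
n ≥ 73.7 / 21.21 = 3.475 → use 4 bolts.

4 bolts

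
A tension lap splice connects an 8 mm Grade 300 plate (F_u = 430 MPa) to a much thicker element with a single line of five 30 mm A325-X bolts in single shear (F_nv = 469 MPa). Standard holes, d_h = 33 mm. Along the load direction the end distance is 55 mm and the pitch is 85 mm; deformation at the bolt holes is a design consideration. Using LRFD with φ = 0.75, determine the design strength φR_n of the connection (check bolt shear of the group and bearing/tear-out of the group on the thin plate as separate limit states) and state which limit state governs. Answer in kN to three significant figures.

763 kN (bearing governs)

Bolt shear: A_b = π·30²/4 = 706.9 mm²; R_n = 469 × 706.9 × 5 × 1 / 1000 = 1658 kN → 0.75 × 1658 = 1240 kN.
Bearing (1.2 l_c t F_u ≤ 2.4 d t F_u): upper limit = 2.4·30·8·430 / 1000 = 247.7 kN.
  Edge l_c = 55 − 33/2 = 38.5 → r_n = 158.9 kN; interior l_c = 85 − 33 = 52 → r_n = 214.7 kN.
  R_n,bearing = 1·158.9 + 4·214.7 = 1018 kN → 0.75 × 1018 = 763 kN.
Bearing governs: 763 kN.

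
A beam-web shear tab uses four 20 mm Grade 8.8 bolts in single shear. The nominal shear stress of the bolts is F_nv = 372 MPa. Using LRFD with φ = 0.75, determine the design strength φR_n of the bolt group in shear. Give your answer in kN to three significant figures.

351 kN

A_b = π × 20² / 4 = 314.2 mm².
R_n = F_nv · A_b · n · n_s = 372 × 314.2 × 4 × 1 / 1000 = 467.5 kN.
Design strength φR_n = 0.75 × 467.5 = 351 kN.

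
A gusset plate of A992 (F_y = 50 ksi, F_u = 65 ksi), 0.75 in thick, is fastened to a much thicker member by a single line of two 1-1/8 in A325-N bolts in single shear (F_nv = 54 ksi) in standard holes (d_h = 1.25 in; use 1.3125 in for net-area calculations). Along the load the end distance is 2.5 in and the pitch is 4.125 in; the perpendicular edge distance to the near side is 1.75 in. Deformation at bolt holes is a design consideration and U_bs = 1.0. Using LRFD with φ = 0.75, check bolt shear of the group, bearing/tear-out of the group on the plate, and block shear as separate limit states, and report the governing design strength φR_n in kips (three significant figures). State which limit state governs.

80.5 kips (bolt shear governs)

Bolt shear: A_b = π·1.125²/4 = 0.994 in²; R_n = 54 × 0.994 × 2 × 1 = 107.4 kips → 0.75 × 107.4 = 80.5 kips.
Bearing: edge l_c = 1.875, r_n = 109.7 kips; interior l_c = 2.875, r_n = 131.6 kips; R_n = 109.7 + 1·131.6 = 241.3 kips → 181 kips.
Block shear: A_gv = 4.969, A_nv = 3.492, A_nt = 0.8203 in²; R_n = min(0.6F_uA_nv, 0.6F_yA_gv) + U_bs·F_u·A_nt = 189.5 kips → 142 kips.
Bolt shear governs: 80.5 kips.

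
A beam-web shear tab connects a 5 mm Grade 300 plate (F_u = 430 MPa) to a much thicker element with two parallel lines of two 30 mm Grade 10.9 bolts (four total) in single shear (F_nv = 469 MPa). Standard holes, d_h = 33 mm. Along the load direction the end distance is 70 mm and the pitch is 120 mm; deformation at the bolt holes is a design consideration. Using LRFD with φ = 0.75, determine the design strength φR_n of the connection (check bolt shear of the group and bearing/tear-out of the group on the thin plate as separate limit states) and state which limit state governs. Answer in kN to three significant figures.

Bolt shear: A_b = π·30²/4 = 706.9 mm²; R_n = 469 × 706.9 × 4 × 1 / 1000 = 1326 kN → 0.75 × 1326 = 995 kN.
Bearing (1.2 l_c t F_u ≤ 2.4 d t F_u): upper limit = 2.4·30·5·430 / 1000 = 154.8 kN.
  Edge l_c = 70 − 33/2 = 53.5 → r_n = 138 kN; interior l_c = 120 − 33 = 87 → r_n = 154.8 kN.
  R_n,bearing = 2·138 + 2·154.8 = 585.7 kN → 0.75 × 585.7 = 439 kN.
Bearing governs: 439 kN.

439 kN (bearing governs)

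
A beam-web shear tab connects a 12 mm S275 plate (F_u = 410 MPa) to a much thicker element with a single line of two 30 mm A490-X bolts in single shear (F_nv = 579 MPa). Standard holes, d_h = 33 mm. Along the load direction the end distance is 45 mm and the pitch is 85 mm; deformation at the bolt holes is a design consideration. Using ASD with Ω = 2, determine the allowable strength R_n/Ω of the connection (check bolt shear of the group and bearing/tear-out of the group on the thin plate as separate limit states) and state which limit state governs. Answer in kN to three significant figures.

238 kN (bearing governs)

Bolt shear: A_b = π·30²/4 = 706.9 mm²; R_n = 579 × 706.9 × 2 × 1 / 1000 = 818.5 kN → 818.5 / 2 = 409 kN.
Bearing (1.2 l_c t F_u ≤ 2.4 d t F_u): upper limit = 2.4·30·12·410 / 1000 = 354.2 kN.
  Edge l_c = 45 − 33/2 = 28.5 → r_n = 168.3 kN; interior l_c = 85 − 33 = 52 → r_n = 307 kN.
  R_n,bearing = 1·168.3 + 1·307 = 475.3 kN → 475.3 / 2 = 238 kN.
Bearing governs: 238 kN.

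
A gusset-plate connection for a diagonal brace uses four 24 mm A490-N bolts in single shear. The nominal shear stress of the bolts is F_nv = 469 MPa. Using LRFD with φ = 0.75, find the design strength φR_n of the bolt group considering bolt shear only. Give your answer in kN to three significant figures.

637 kN

A_b = π × 24² / 4 = 452.4 mm².
R_n = F_nv · A_b · n · n_s = 469 × 452.4 × 4 × 1 / 1000 = 848.7 kN.
Design strength φR_n = 0.75 × 848.7 = 637 kN.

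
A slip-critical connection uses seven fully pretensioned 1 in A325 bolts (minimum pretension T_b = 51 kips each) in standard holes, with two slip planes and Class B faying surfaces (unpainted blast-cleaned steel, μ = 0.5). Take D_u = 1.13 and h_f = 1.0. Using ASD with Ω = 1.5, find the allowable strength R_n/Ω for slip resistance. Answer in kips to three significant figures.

269 kips

R_n = μ · D_u · h_f · T_b · n_s · n_b = 0.5 × 1.13 × 1.0 × 51 × 2 × 7 = 403.4 kips.
Allowable strength R_n/Ω = 403.4 / 1.5 = 269 kips.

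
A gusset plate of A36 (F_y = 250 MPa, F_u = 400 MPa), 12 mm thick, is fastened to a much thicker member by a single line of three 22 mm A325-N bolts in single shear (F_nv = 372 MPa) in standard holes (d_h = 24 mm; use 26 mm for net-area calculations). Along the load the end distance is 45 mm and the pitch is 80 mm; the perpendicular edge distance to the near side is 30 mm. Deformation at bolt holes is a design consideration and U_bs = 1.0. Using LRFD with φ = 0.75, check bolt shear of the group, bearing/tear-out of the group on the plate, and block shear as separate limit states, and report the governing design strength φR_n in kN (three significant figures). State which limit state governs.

Bolt shear: A_b = π·22²/4 = 380.1 mm²; R_n = 372 × 380.1 × 3 × 1 / 1000 = 424.2 kN → 0.75 × 424.2 = 318 kN.
Bearing: edge l_c = 33, r_n = 190.1 kN; interior l_c = 56, r_n = 253.4 kN; R_n = 190.1 + 2·253.4 = 697 kN → 523 kN.
Block shear: A_gv = 2460, A_nv = 1680, A_nt = 204 mm²; R_n = min(0.6F_uA_nv, 0.6F_yA_gv) + U_bs·F_u·A_nt = 450.6 kN → 338 kN.
Bolt shear governs: 318 kN.

318 kN (bolt shear governs)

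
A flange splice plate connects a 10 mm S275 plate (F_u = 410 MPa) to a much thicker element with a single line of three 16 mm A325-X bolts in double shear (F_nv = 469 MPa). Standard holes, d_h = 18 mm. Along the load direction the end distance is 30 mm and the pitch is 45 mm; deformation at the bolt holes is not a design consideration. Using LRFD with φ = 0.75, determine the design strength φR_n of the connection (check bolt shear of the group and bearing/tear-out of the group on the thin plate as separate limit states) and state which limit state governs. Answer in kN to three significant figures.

346 kN (bearing governs)

Bolt shear: A_b = π·16²/4 = 201.1 mm²; R_n = 469 × 201.1 × 3 × 2 / 1000 = 565.8 kN → 0.75 × 565.8 = 424 kN.
Bearing (1.5 l_c t F_u ≤ 3.0 d t F_u): upper limit = 3.0·16·10·410 / 1000 = 196.8 kN.
  Edge l_c = 30 − 18/2 = 21 → r_n = 129.2 kN; interior l_c = 45 − 18 = 27 → r_n = 166.1 kN.
  R_n,bearing = 1·129.2 + 2·166.1 = 461.2 kN → 0.75 × 461.2 = 346 kN.
Bearing governs: 346 kN.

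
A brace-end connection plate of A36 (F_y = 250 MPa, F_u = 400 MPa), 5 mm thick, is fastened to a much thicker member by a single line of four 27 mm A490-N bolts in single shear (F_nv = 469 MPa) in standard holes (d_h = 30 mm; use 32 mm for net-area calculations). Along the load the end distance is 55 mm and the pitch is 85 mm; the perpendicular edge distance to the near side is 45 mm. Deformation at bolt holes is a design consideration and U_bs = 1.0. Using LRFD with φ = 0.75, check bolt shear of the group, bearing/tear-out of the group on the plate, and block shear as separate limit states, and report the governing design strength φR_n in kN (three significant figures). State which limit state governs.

218 kN (block shear governs)

Bolt shear: A_b = π·27²/4 = 572.6 mm²; R_n = 469 × 572.6 × 4 × 1 / 1000 = 1074 kN → 0.75 × 1074 = 806 kN.
Bearing: edge l_c = 40, r_n = 96 kN; interior l_c = 55, r_n = 129.6 kN; R_n = 96 + 3·129.6 = 484.8 kN → 364 kN.
Block shear: A_gv = 1550, A_nv = 990, A_nt = 145 mm²; R_n = min(0.6F_uA_nv, 0.6F_yA_gv) + U_bs·F_u·A_nt = 290.5 kN → 218 kN.
Block shear governs: 218 kN.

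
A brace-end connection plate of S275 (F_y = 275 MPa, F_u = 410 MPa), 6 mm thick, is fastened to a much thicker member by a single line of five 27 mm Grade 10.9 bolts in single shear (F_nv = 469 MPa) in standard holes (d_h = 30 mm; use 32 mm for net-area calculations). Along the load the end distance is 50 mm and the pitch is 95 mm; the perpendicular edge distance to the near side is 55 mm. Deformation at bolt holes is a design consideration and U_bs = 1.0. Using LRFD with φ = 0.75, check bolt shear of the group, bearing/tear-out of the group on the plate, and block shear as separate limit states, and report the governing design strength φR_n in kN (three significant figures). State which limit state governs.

Bolt shear: A_b = π·27²/4 = 572.6 mm²; R_n = 469 × 572.6 × 5 × 1 / 1000 = 1343 kN → 0.75 × 1343 = 1010 kN.
Bearing: edge l_c = 35, r_n = 103.3 kN; interior l_c = 65, r_n = 159.4 kN; R_n = 103.3 + 4·159.4 = 741 kN → 556 kN.
Block shear: A_gv = 2580, A_nv = 1716, A_nt = 234 mm²; R_n = min(0.6F_uA_nv, 0.6F_yA_gv) + U_bs·F_u·A_nt = 518.1 kN → 389 kN.
Block shear governs: 389 kN.

389 kN (block shear governs)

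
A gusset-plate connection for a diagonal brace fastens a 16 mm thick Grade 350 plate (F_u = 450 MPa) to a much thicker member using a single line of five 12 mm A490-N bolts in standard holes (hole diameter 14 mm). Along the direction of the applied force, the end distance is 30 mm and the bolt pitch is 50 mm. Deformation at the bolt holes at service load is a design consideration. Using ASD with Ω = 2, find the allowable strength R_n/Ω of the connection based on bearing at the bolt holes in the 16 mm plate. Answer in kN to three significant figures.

Per bolt r_n = 1.2 l_c t F_u ≤ 2.4 d t F_u; upper limit = 2.4 × 12 × 16 × 450 / 1000 = 207.4 kN.
Edge bolt: l_c = 30 − 14/2 = 23 mm → 1.2 × 23 × 16 × 450 / 1000 = 198.7 → r_n = 198.7 kN.
Interior bolts: l_c = 50 − 14 = 36 mm → 1.2 × 36 × 16 × 450 / 1000 = 311 → r_n = 207.4 kN.
R_n = 1 × 198.7 + 4 × 207.4 = 1028 kN.
Allowable strength R_n/Ω = 1028 / 2 = 514 kN.

514 kN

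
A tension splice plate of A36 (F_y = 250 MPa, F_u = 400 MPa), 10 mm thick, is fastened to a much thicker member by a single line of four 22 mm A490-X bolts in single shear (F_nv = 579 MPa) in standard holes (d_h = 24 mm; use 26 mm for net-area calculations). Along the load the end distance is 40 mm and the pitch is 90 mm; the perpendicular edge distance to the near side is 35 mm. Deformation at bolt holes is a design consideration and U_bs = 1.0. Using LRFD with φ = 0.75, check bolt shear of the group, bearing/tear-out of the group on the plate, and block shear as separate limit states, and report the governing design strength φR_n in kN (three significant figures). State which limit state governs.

Bolt shear: A_b = π·22²/4 = 380.1 mm²; R_n = 579 × 380.1 × 4 × 1 / 1000 = 880.4 kN → 0.75 × 880.4 = 660 kN.
Bearing: edge l_c = 28, r_n = 134.4 kN; interior l_c = 66, r_n = 211.2 kN; R_n = 134.4 + 3·211.2 = 768 kN → 576 kN.
Block shear: A_gv = 3100, A_nv = 2190, A_nt = 220 mm²; R_n = min(0.6F_uA_nv, 0.6F_yA_gv) + U_bs·F_u·A_nt = 553 kN → 415 kN.
Block shear governs: 415 kN.

415 kN (block shear governs)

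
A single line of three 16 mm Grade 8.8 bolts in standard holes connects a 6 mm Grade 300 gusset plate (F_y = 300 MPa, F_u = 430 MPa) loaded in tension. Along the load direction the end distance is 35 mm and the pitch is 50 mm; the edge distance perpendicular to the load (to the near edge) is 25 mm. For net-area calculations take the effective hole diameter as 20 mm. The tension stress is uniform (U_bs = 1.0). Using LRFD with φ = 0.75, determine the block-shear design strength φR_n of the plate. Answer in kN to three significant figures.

Shear plane L_v = 35 + 2·50 = 135 mm; A_gv = 135 × 6 = 810 mm².
A_nv = (135 − 2.5·20) × 6 = 510 mm².
A_nt = (25 − 0.5·20) × 6 = 90 mm².
0.6 F_u A_nv = 131.6 kN; 0.6 F_y A_gv = 145.8 kN → shear rupture governs the shear term.
R_n = 131.6 + 1.0 × 430 × 90 / 1000 = 170.3 kN.
Design strength φR_n = 0.75 × 170.3 = 128 kN.

128 kN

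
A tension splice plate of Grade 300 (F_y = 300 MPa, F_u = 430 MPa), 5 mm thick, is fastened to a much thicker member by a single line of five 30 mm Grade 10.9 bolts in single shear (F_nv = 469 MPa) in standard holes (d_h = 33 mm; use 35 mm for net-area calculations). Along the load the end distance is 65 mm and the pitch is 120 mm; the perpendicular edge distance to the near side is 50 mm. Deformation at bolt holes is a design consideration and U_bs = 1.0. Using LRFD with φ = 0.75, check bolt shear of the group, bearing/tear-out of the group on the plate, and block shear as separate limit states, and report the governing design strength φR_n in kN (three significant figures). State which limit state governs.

Bolt shear: A_b = π·30²/4 = 706.9 mm²; R_n = 469 × 706.9 × 5 × 1 / 1000 = 1658 kN → 0.75 × 1658 = 1240 kN.
Bearing: edge l_c = 48.5, r_n = 125.1 kN; interior l_c = 87, r_n = 154.8 kN; R_n = 125.1 + 4·154.8 = 744.3 kN → 558 kN.
Block shear: A_gv = 2725, A_nv = 1938, A_nt = 162.5 mm²; R_n = min(0.6F_uA_nv, 0.6F_yA_gv) + U_bs·F_u·A_nt = 560.4 kN → 420 kN.
Block shear governs: 420 kN.

420 kN (block shear governs)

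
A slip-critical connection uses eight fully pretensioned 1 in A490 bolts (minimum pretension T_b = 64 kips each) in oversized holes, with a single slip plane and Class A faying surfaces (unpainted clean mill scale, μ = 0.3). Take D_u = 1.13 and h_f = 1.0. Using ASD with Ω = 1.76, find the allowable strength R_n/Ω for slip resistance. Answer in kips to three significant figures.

98.6 kips

R_n = μ · D_u · h_f · T_b · n_s · n_b = 0.3 × 1.13 × 1.0 × 64 × 1 × 8 = 173.6 kips.
Allowable strength R_n/Ω = 173.6 / 1.76 = 98.6 kips.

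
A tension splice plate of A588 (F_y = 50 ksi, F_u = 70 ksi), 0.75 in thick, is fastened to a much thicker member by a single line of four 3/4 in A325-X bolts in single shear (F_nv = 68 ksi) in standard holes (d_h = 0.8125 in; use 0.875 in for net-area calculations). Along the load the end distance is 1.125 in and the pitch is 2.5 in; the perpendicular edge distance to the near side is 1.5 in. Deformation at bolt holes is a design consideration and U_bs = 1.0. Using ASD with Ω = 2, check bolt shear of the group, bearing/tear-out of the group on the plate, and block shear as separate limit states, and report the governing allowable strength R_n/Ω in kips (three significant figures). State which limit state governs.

Bolt shear: A_b = π·0.75²/4 = 0.4418 in²; R_n = 68 × 0.4418 × 4 × 1 = 120.2 kips → 120.2 / 2 = 60.1 kips.
Bearing: edge l_c = 0.7188, r_n = 45.28 kips; interior l_c = 1.688, r_n = 94.5 kips; R_n = 45.28 + 3·94.5 = 328.8 kips → 164 kips.
Block shear: A_gv = 6.469, A_nv = 4.172, A_nt = 0.7969 in²; R_n = min(0.6F_uA_nv, 0.6F_yA_gv) + U_bs·F_u·A_nt = 231 kips → 116 kips.
Bolt shear governs: 60.1 kips.

60.1 kips (bolt shear governs)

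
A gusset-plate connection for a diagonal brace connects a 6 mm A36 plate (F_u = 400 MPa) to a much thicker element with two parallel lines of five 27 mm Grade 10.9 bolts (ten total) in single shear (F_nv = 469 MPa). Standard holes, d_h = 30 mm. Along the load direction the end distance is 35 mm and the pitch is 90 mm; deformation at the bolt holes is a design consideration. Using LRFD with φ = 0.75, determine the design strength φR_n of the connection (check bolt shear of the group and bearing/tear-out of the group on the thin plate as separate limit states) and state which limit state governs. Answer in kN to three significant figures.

1020 kN (bearing governs)

Bolt shear: A_b = π·27²/4 = 572.6 mm²; R_n = 469 × 572.6 × 10 × 1 / 1000 = 2685 kN → 0.75 × 2685 = 2010 kN.
Bearing (1.2 l_c t F_u ≤ 2.4 d t F_u): upper limit = 2.4·27·6·400 / 1000 = 155.5 kN.
  Edge l_c = 35 − 30/2 = 20 → r_n = 57.6 kN; interior l_c = 90 − 30 = 60 → r_n = 155.5 kN.
  R_n,bearing = 2·57.6 + 8·155.5 = 1359 kN → 0.75 × 1359 = 1020 kN.
Bearing governs: 1020 kN.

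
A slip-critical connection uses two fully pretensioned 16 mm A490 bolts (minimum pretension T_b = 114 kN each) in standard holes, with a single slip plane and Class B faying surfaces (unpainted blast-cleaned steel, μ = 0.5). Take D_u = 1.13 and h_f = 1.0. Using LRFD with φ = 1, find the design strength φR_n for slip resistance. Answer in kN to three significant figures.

R_n = μ · D_u · h_f · T_b · n_s · n_b = 0.5 × 1.13 × 1.0 × 114 × 1 × 2 = 128.8 kN.
Design strength φR_n = 1 × 128.8 = 129 kN.

129 kN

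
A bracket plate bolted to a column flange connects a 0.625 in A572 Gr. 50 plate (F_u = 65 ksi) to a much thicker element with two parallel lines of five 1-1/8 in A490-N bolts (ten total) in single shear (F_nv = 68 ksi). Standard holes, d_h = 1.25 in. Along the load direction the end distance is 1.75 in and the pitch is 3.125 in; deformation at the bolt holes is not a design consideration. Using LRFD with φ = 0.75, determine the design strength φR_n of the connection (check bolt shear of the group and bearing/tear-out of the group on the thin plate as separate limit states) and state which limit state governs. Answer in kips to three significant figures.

Bolt shear: A_b = π·1.125²/4 = 0.994 in²; R_n = 68 × 0.994 × 10 × 1 = 675.9 kips → 0.75 × 675.9 = 507 kips.
Bearing (1.5 l_c t F_u ≤ 3.0 d t F_u): upper limit = 3.0·1.125·0.625·65 = 137.1 kips.
  Edge l_c = 1.75 − 1.25/2 = 1.125 → r_n = 68.55 kips; interior l_c = 3.125 − 1.25 = 1.875 → r_n = 114.3 kips.
  R_n,bearing = 2·68.55 + 8·114.3 = 1051 kips → 0.75 × 1051 = 788 kips.
Bolt shear governs: 507 kips.

507 kips (bolt shear governs)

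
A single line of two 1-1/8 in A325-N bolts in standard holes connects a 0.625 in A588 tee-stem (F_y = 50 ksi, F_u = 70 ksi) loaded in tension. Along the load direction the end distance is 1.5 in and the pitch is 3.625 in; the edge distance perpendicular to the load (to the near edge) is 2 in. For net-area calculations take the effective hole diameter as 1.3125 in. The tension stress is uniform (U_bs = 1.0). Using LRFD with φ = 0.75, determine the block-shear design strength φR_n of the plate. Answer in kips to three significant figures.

106 kips

Shear plane L_v = 1.5 + 1·3.625 = 5.125 in; A_gv = 5.125 × 0.625 = 3.203 in².
A_nv = (5.125 − 1.5·1.3125) × 0.625 = 1.973 in².
A_nt = (2 − 0.5·1.3125) × 0.625 = 0.8398 in².
0.6 F_u A_nv = 82.85 kips; 0.6 F_y A_gv = 96.09 kips → shear rupture governs the shear term.
R_n = 82.85 + 1.0 × 70 × 0.8398 = 141.6 kips.
Design strength φR_n = 0.75 × 141.6 = 106 kips.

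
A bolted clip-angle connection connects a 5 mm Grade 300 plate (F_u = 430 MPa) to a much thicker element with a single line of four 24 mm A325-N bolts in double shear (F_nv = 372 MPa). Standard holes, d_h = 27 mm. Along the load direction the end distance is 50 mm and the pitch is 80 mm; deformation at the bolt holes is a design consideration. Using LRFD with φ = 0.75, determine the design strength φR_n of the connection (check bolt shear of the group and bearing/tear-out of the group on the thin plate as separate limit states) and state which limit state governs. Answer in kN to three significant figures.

349 kN (bearing governs)

Bolt shear: A_b = π·24²/4 = 452.4 mm²; R_n = 372 × 452.4 × 4 × 2 / 1000 = 1346 kN → 0.75 × 1346 = 1010 kN.
Bearing (1.2 l_c t F_u ≤ 2.4 d t F_u): upper limit = 2.4·24·5·430 / 1000 = 123.8 kN.
  Edge l_c = 50 − 27/2 = 36.5 → r_n = 94.17 kN; interior l_c = 80 − 27 = 53 → r_n = 123.8 kN.
  R_n,bearing = 1·94.17 + 3·123.8 = 465.7 kN → 0.75 × 465.7 = 349 kN.
Bearing governs: 349 kN.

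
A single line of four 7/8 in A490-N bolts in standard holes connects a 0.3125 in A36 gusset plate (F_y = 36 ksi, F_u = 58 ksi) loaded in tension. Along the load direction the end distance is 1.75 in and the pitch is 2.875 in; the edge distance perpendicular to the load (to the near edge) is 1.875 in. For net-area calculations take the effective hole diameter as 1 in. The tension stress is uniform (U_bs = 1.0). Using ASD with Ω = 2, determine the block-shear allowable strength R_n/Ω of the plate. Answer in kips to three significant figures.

47.5 kips

Shear plane L_v = 1.75 + 3·2.875 = 10.38 in; A_gv = 10.38 × 0.3125 = 3.242 in².
A_nv = (10.38 − 3.5·1) × 0.3125 = 2.148 in².
A_nt = (1.875 − 0.5·1) × 0.3125 = 0.4297 in².
0.6 F_u A_nv = 74.77 kips; 0.6 F_y A_gv = 70.03 kips → shear yielding governs the shear term.
R_n = 70.03 + 1.0 × 58 × 0.4297 = 94.95 kips.
Allowable strength R_n/Ω = 94.95 / 2 = 47.5 kips.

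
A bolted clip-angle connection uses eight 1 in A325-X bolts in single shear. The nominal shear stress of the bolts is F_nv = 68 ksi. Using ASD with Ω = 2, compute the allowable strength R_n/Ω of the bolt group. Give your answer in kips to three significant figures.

A_b = π × 1² / 4 = 0.7854 in².
R_n = F_nv · A_b · n · n_s = 68 × 0.7854 × 8 × 1 = 427.3 kips.
Allowable strength R_n/Ω = 427.3 / 2 = 214 kips.

214 kips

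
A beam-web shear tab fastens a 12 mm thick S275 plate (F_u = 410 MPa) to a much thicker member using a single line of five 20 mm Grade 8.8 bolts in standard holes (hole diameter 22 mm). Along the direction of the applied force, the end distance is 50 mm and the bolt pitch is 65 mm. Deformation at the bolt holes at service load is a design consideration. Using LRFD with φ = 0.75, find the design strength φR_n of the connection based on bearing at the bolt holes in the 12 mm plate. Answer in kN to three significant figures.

881 kN

Per bolt r_n = 1.2 l_c t F_u ≤ 2.4 d t F_u; upper limit = 2.4 × 20 × 12 × 410 / 1000 = 236.2 kN.
Edge bolt: l_c = 50 − 22/2 = 39 mm → 1.2 × 39 × 12 × 410 / 1000 = 230.3 → r_n = 230.3 kN.
Interior bolts: l_c = 65 − 22 = 43 mm → 1.2 × 43 × 12 × 410 / 1000 = 253.9 → r_n = 236.2 kN.
R_n = 1 × 230.3 + 4 × 236.2 = 1175 kN.
Design strength φR_n = 0.75 × 1175 = 881 kN.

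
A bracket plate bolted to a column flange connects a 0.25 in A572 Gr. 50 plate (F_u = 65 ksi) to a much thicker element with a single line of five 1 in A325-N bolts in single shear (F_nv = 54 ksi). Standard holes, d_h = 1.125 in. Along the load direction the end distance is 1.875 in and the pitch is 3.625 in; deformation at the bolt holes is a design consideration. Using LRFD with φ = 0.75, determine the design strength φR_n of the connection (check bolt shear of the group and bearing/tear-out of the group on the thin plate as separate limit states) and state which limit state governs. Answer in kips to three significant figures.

Bolt shear: A_b = π·1²/4 = 0.7854 in²; R_n = 54 × 0.7854 × 5 × 1 = 212.1 kips → 0.75 × 212.1 = 159 kips.
Bearing (1.2 l_c t F_u ≤ 2.4 d t F_u): upper limit = 2.4·1·0.25·65 = 39 kips.
  Edge l_c = 1.875 − 1.125/2 = 1.312 → r_n = 25.59 kips; interior l_c = 3.625 − 1.125 = 2.5 → r_n = 39 kips.
  R_n,bearing = 1·25.59 + 4·39 = 181.6 kips → 0.75 × 181.6 = 136 kips.
Bearing governs: 136 kips.

136 kips (bearing governs)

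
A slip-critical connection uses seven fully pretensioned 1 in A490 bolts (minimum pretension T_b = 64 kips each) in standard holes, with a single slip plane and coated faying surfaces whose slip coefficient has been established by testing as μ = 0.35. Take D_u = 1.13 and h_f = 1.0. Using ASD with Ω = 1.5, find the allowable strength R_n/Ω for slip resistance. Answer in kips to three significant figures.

R_n = μ · D_u · h_f · T_b · n_s · n_b = 0.35 × 1.13 × 1.0 × 64 × 1 × 7 = 177.2 kips.
Allowable strength R_n/Ω = 177.2 / 1.5 = 118 kips.

118 kips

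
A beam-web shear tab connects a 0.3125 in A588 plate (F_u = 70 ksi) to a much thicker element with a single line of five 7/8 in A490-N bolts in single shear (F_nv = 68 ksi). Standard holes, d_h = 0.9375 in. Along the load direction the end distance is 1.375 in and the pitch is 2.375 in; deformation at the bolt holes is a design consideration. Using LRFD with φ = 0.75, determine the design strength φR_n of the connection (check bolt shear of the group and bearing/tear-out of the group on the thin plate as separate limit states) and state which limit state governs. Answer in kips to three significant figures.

131 kips (bearing governs)

Bolt shear: A_b = π·0.875²/4 = 0.6013 in²; R_n = 68 × 0.6013 × 5 × 1 = 204.4 kips → 0.75 × 204.4 = 153 kips.
Bearing (1.2 l_c t F_u ≤ 2.4 d t F_u): upper limit = 2.4·0.875·0.3125·70 = 45.94 kips.
  Edge l_c = 1.375 − 0.9375/2 = 0.9062 → r_n = 23.79 kips; interior l_c = 2.375 − 0.9375 = 1.438 → r_n = 37.73 kips.
  R_n,bearing = 1·23.79 + 4·37.73 = 174.7 kips → 0.75 × 174.7 = 131 kips.
Bearing governs: 131 kips.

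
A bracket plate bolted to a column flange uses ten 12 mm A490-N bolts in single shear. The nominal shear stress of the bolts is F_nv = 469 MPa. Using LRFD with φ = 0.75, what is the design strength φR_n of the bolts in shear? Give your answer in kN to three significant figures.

398 kN

A_b = π × 12² / 4 = 113.1 mm².
R_n = F_nv · A_b · n · n_s = 469 × 113.1 × 10 × 1 / 1000 = 530.4 kN.
Design strength φR_n = 0.75 × 530.4 = 398 kN.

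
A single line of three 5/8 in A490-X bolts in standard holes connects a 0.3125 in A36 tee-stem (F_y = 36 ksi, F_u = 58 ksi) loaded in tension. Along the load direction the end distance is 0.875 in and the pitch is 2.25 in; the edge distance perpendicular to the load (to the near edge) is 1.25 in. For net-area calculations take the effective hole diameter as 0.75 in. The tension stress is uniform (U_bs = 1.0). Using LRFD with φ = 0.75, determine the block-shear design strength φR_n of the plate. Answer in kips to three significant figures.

39.1 kips

Shear plane L_v = 0.875 + 2·2.25 = 5.375 in; A_gv = 5.375 × 0.3125 = 1.68 in².
A_nv = (5.375 − 2.5·0.75) × 0.3125 = 1.094 in².
A_nt = (1.25 − 0.5·0.75) × 0.3125 = 0.2734 in².
0.6 F_u A_nv = 38.06 kips; 0.6 F_y A_gv = 36.28 kips → shear yielding governs the shear term.
R_n = 36.28 + 1.0 × 58 × 0.2734 = 52.14 kips.
Design strength φR_n = 0.75 × 52.14 = 39.1 kips.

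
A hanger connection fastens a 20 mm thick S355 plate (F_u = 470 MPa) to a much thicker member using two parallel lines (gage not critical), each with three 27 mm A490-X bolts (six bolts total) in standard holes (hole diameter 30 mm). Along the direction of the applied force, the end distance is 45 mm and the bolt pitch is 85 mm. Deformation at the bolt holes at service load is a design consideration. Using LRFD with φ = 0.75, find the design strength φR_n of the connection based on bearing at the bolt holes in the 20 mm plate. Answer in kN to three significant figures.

Per bolt r_n = 1.2 l_c t F_u ≤ 2.4 d t F_u; upper limit = 2.4 × 27 × 20 × 470 / 1000 = 609.1 kN.
Edge bolt: l_c = 45 − 30/2 = 30 mm → 1.2 × 30 × 20 × 470 / 1000 = 338.4 → r_n = 338.4 kN.
Interior bolts: l_c = 85 − 30 = 55 mm → 1.2 × 55 × 20 × 470 / 1000 = 620.4 → r_n = 609.1 kN.
R_n = 2 × 338.4 + 4 × 609.1 = 3113 kN.
Design strength φR_n = 0.75 × 3113 = 2330 kN.

2330 kN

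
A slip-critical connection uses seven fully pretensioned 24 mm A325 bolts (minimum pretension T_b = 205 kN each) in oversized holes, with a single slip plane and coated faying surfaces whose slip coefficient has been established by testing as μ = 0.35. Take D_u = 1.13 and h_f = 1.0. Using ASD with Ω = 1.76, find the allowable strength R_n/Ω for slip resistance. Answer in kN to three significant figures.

R_n = μ · D_u · h_f · T_b · n_s · n_b = 0.35 × 1.13 × 1.0 × 205 × 1 × 7 = 567.5 kN.
Allowable strength R_n/Ω = 567.5 / 1.76 = 322 kN.

322 kN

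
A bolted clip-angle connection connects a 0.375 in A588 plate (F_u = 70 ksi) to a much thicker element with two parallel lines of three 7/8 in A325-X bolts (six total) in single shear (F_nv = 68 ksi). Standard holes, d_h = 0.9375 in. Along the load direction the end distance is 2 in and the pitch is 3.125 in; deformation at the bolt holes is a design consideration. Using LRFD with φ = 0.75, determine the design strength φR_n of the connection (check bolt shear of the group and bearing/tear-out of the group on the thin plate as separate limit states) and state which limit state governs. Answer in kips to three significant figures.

184 kips (bolt shear governs)

Bolt shear: A_b = π·0.875²/4 = 0.6013 in²; R_n = 68 × 0.6013 × 6 × 1 = 245.3 kips → 0.75 × 245.3 = 184 kips.
Bearing (1.2 l_c t F_u ≤ 2.4 d t F_u): upper limit = 2.4·0.875·0.375·70 = 55.13 kips.
  Edge l_c = 2 − 0.9375/2 = 1.531 → r_n = 48.23 kips; interior l_c = 3.125 − 0.9375 = 2.188 → r_n = 55.13 kips.
  R_n,bearing = 2·48.23 + 4·55.13 = 317 kips → 0.75 × 317 = 238 kips.
Bolt shear governs: 184 kips.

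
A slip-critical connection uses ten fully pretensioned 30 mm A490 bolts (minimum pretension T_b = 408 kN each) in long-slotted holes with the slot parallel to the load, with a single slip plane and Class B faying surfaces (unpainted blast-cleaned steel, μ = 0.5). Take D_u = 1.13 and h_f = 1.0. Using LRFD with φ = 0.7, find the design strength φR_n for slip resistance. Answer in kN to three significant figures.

R_n = μ · D_u · h_f · T_b · n_s · n_b = 0.5 × 1.13 × 1.0 × 408 × 1 × 10 = 2305 kN.
Design strength φR_n = 0.7 × 2305 = 1610 kN.

1610 kN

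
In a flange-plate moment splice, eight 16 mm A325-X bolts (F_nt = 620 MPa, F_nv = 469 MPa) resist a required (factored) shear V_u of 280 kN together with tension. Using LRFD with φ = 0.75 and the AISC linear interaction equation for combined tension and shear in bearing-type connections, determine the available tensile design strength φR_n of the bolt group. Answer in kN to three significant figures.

A_b = π·16²/4 = 201.1 mm²; f_rv = 280 × 1000 / (8 × 201.1) = 174.1 MPa.
F'_nt = 1.3 F_nt − (F_nt / φF_nv) f_rv = 1.3·620 − (620/(0.75·469))·174.1 = 499.2 MPa, capped at F_nt → F'_nt = 499.2 MPa.
R_n = F'_nt · A_b · n = 499.2 × 201.1 × 8 / 1000 = 802.9 kN.
Design strength φR_n = 0.75 × 802.9 = 602 kN.

602 kN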